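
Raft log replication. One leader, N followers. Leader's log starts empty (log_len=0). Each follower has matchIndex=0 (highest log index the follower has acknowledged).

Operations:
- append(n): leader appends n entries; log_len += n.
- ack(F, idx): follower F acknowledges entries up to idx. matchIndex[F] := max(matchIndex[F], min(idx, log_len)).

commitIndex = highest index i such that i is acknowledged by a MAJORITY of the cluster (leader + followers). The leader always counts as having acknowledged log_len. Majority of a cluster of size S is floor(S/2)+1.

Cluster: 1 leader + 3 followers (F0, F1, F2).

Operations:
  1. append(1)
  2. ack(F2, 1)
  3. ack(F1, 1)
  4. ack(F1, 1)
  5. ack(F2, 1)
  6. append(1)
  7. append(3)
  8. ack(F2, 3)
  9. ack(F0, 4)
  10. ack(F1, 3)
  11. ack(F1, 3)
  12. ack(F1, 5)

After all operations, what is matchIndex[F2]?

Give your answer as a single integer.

Answer: 3

Derivation:
Op 1: append 1 -> log_len=1
Op 2: F2 acks idx 1 -> match: F0=0 F1=0 F2=1; commitIndex=0
Op 3: F1 acks idx 1 -> match: F0=0 F1=1 F2=1; commitIndex=1
Op 4: F1 acks idx 1 -> match: F0=0 F1=1 F2=1; commitIndex=1
Op 5: F2 acks idx 1 -> match: F0=0 F1=1 F2=1; commitIndex=1
Op 6: append 1 -> log_len=2
Op 7: append 3 -> log_len=5
Op 8: F2 acks idx 3 -> match: F0=0 F1=1 F2=3; commitIndex=1
Op 9: F0 acks idx 4 -> match: F0=4 F1=1 F2=3; commitIndex=3
Op 10: F1 acks idx 3 -> match: F0=4 F1=3 F2=3; commitIndex=3
Op 11: F1 acks idx 3 -> match: F0=4 F1=3 F2=3; commitIndex=3
Op 12: F1 acks idx 5 -> match: F0=4 F1=5 F2=3; commitIndex=4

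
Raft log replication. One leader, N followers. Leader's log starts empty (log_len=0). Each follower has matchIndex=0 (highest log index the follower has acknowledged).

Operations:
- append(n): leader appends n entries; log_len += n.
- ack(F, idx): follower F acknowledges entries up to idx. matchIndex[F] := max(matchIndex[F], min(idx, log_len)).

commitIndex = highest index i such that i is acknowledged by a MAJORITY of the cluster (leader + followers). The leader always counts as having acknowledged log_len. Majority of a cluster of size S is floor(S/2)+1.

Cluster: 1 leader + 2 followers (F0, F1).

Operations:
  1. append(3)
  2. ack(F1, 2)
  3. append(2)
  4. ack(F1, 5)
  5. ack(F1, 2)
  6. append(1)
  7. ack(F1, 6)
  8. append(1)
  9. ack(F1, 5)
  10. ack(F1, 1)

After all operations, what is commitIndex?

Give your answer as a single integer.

Op 1: append 3 -> log_len=3
Op 2: F1 acks idx 2 -> match: F0=0 F1=2; commitIndex=2
Op 3: append 2 -> log_len=5
Op 4: F1 acks idx 5 -> match: F0=0 F1=5; commitIndex=5
Op 5: F1 acks idx 2 -> match: F0=0 F1=5; commitIndex=5
Op 6: append 1 -> log_len=6
Op 7: F1 acks idx 6 -> match: F0=0 F1=6; commitIndex=6
Op 8: append 1 -> log_len=7
Op 9: F1 acks idx 5 -> match: F0=0 F1=6; commitIndex=6
Op 10: F1 acks idx 1 -> match: F0=0 F1=6; commitIndex=6

Answer: 6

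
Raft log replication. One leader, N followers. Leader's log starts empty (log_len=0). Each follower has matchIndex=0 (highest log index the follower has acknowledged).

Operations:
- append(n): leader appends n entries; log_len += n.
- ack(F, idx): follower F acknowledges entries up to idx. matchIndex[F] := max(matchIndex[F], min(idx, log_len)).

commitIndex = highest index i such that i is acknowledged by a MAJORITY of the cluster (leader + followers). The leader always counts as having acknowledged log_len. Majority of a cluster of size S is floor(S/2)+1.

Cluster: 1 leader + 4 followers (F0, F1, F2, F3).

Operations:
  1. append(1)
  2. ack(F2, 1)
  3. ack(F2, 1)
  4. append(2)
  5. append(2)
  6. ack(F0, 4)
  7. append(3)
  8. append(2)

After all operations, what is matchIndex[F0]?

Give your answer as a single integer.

Op 1: append 1 -> log_len=1
Op 2: F2 acks idx 1 -> match: F0=0 F1=0 F2=1 F3=0; commitIndex=0
Op 3: F2 acks idx 1 -> match: F0=0 F1=0 F2=1 F3=0; commitIndex=0
Op 4: append 2 -> log_len=3
Op 5: append 2 -> log_len=5
Op 6: F0 acks idx 4 -> match: F0=4 F1=0 F2=1 F3=0; commitIndex=1
Op 7: append 3 -> log_len=8
Op 8: append 2 -> log_len=10

Answer: 4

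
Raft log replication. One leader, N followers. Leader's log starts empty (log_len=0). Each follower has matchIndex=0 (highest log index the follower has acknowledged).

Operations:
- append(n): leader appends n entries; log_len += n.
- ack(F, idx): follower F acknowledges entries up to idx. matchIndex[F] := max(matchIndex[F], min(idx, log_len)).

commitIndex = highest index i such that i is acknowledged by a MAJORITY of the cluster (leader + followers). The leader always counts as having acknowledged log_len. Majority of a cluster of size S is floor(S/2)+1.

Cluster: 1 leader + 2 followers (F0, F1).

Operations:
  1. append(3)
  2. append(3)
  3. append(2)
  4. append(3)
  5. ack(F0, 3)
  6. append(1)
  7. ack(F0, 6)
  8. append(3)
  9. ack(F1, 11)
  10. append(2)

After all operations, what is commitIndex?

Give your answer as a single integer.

Op 1: append 3 -> log_len=3
Op 2: append 3 -> log_len=6
Op 3: append 2 -> log_len=8
Op 4: append 3 -> log_len=11
Op 5: F0 acks idx 3 -> match: F0=3 F1=0; commitIndex=3
Op 6: append 1 -> log_len=12
Op 7: F0 acks idx 6 -> match: F0=6 F1=0; commitIndex=6
Op 8: append 3 -> log_len=15
Op 9: F1 acks idx 11 -> match: F0=6 F1=11; commitIndex=11
Op 10: append 2 -> log_len=17

Answer: 11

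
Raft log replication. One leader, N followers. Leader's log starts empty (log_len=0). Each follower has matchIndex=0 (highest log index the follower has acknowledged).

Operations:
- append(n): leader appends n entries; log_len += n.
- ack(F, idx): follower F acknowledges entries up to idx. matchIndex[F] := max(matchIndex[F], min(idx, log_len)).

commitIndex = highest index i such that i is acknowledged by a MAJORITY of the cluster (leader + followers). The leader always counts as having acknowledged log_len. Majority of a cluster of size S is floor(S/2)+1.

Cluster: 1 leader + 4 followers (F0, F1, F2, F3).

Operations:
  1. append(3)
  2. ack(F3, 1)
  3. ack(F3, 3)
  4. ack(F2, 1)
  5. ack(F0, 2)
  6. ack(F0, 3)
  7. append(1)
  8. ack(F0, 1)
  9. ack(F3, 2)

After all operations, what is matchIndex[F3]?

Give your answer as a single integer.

Op 1: append 3 -> log_len=3
Op 2: F3 acks idx 1 -> match: F0=0 F1=0 F2=0 F3=1; commitIndex=0
Op 3: F3 acks idx 3 -> match: F0=0 F1=0 F2=0 F3=3; commitIndex=0
Op 4: F2 acks idx 1 -> match: F0=0 F1=0 F2=1 F3=3; commitIndex=1
Op 5: F0 acks idx 2 -> match: F0=2 F1=0 F2=1 F3=3; commitIndex=2
Op 6: F0 acks idx 3 -> match: F0=3 F1=0 F2=1 F3=3; commitIndex=3
Op 7: append 1 -> log_len=4
Op 8: F0 acks idx 1 -> match: F0=3 F1=0 F2=1 F3=3; commitIndex=3
Op 9: F3 acks idx 2 -> match: F0=3 F1=0 F2=1 F3=3; commitIndex=3

Answer: 3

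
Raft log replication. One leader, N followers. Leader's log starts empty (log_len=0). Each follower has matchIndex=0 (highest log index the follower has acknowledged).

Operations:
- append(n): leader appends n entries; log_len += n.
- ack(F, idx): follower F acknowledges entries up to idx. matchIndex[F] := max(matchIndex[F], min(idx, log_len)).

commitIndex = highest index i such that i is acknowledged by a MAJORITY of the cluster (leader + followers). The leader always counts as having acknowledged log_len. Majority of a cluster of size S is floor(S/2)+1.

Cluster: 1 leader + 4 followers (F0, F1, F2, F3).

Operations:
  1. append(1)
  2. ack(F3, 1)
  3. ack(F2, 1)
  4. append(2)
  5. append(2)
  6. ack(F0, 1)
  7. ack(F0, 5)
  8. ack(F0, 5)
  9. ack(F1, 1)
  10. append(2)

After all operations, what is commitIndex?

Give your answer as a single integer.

Op 1: append 1 -> log_len=1
Op 2: F3 acks idx 1 -> match: F0=0 F1=0 F2=0 F3=1; commitIndex=0
Op 3: F2 acks idx 1 -> match: F0=0 F1=0 F2=1 F3=1; commitIndex=1
Op 4: append 2 -> log_len=3
Op 5: append 2 -> log_len=5
Op 6: F0 acks idx 1 -> match: F0=1 F1=0 F2=1 F3=1; commitIndex=1
Op 7: F0 acks idx 5 -> match: F0=5 F1=0 F2=1 F3=1; commitIndex=1
Op 8: F0 acks idx 5 -> match: F0=5 F1=0 F2=1 F3=1; commitIndex=1
Op 9: F1 acks idx 1 -> match: F0=5 F1=1 F2=1 F3=1; commitIndex=1
Op 10: append 2 -> log_len=7

Answer: 1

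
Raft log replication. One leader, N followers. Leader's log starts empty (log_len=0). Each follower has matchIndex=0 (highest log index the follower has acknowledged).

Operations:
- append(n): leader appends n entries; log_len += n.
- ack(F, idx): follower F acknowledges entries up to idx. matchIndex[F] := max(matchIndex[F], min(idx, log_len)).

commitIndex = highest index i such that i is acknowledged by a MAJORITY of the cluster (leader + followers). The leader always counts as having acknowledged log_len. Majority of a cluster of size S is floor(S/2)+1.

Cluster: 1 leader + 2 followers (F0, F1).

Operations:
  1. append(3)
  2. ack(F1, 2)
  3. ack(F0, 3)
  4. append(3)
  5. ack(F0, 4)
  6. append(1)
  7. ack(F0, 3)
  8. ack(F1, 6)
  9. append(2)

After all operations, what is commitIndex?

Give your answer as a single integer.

Op 1: append 3 -> log_len=3
Op 2: F1 acks idx 2 -> match: F0=0 F1=2; commitIndex=2
Op 3: F0 acks idx 3 -> match: F0=3 F1=2; commitIndex=3
Op 4: append 3 -> log_len=6
Op 5: F0 acks idx 4 -> match: F0=4 F1=2; commitIndex=4
Op 6: append 1 -> log_len=7
Op 7: F0 acks idx 3 -> match: F0=4 F1=2; commitIndex=4
Op 8: F1 acks idx 6 -> match: F0=4 F1=6; commitIndex=6
Op 9: append 2 -> log_len=9

Answer: 6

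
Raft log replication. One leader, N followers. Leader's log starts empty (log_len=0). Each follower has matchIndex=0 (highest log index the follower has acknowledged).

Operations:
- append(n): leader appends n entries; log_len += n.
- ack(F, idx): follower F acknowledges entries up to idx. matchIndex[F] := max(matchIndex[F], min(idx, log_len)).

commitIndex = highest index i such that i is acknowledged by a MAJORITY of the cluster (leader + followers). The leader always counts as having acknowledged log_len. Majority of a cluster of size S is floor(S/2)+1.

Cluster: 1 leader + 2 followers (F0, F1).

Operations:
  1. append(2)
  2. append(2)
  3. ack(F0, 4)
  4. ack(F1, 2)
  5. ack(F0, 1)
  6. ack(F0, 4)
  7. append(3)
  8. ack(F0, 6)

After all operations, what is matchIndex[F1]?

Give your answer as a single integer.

Answer: 2

Derivation:
Op 1: append 2 -> log_len=2
Op 2: append 2 -> log_len=4
Op 3: F0 acks idx 4 -> match: F0=4 F1=0; commitIndex=4
Op 4: F1 acks idx 2 -> match: F0=4 F1=2; commitIndex=4
Op 5: F0 acks idx 1 -> match: F0=4 F1=2; commitIndex=4
Op 6: F0 acks idx 4 -> match: F0=4 F1=2; commitIndex=4
Op 7: append 3 -> log_len=7
Op 8: F0 acks idx 6 -> match: F0=6 F1=2; commitIndex=6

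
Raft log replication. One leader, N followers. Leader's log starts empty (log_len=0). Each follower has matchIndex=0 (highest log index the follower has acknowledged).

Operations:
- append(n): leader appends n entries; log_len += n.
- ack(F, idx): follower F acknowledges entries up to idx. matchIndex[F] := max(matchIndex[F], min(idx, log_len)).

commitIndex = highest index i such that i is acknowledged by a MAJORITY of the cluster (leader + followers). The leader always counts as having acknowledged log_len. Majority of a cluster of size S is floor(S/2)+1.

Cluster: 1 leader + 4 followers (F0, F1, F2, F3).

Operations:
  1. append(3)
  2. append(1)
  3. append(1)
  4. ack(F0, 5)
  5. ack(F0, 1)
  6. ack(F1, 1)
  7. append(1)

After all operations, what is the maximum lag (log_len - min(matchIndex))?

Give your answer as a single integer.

Answer: 6

Derivation:
Op 1: append 3 -> log_len=3
Op 2: append 1 -> log_len=4
Op 3: append 1 -> log_len=5
Op 4: F0 acks idx 5 -> match: F0=5 F1=0 F2=0 F3=0; commitIndex=0
Op 5: F0 acks idx 1 -> match: F0=5 F1=0 F2=0 F3=0; commitIndex=0
Op 6: F1 acks idx 1 -> match: F0=5 F1=1 F2=0 F3=0; commitIndex=1
Op 7: append 1 -> log_len=6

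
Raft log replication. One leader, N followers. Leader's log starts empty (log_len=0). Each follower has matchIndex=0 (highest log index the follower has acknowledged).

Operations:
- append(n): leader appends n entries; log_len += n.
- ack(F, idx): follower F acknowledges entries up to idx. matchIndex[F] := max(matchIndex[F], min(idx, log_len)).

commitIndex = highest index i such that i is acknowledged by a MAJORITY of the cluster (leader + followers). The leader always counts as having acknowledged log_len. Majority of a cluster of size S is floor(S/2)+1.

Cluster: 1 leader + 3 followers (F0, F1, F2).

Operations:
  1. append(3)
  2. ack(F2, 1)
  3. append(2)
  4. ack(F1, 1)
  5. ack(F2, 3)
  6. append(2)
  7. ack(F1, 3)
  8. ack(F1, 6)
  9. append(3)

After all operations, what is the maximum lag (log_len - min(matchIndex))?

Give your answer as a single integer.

Answer: 10

Derivation:
Op 1: append 3 -> log_len=3
Op 2: F2 acks idx 1 -> match: F0=0 F1=0 F2=1; commitIndex=0
Op 3: append 2 -> log_len=5
Op 4: F1 acks idx 1 -> match: F0=0 F1=1 F2=1; commitIndex=1
Op 5: F2 acks idx 3 -> match: F0=0 F1=1 F2=3; commitIndex=1
Op 6: append 2 -> log_len=7
Op 7: F1 acks idx 3 -> match: F0=0 F1=3 F2=3; commitIndex=3
Op 8: F1 acks idx 6 -> match: F0=0 F1=6 F2=3; commitIndex=3
Op 9: append 3 -> log_len=10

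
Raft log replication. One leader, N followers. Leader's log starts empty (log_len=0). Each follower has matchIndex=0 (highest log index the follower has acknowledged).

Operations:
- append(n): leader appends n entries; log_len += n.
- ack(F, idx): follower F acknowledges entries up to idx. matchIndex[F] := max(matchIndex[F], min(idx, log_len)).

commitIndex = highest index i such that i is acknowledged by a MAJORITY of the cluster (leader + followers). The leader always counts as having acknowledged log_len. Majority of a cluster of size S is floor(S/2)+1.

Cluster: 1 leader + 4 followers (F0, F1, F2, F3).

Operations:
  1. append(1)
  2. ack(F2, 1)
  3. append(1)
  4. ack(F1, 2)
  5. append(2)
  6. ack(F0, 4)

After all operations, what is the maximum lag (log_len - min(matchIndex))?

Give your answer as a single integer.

Op 1: append 1 -> log_len=1
Op 2: F2 acks idx 1 -> match: F0=0 F1=0 F2=1 F3=0; commitIndex=0
Op 3: append 1 -> log_len=2
Op 4: F1 acks idx 2 -> match: F0=0 F1=2 F2=1 F3=0; commitIndex=1
Op 5: append 2 -> log_len=4
Op 6: F0 acks idx 4 -> match: F0=4 F1=2 F2=1 F3=0; commitIndex=2

Answer: 4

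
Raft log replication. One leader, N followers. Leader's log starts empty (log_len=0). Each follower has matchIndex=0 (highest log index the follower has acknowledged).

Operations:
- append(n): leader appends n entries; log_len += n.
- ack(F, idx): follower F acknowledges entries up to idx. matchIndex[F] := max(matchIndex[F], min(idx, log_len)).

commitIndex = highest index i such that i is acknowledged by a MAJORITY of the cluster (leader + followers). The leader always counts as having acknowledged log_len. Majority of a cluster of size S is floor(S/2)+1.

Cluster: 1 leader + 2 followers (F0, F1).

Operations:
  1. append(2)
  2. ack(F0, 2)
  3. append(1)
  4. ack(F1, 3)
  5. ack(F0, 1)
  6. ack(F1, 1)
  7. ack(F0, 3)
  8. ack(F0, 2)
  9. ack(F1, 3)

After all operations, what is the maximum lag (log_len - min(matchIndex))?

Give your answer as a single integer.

Op 1: append 2 -> log_len=2
Op 2: F0 acks idx 2 -> match: F0=2 F1=0; commitIndex=2
Op 3: append 1 -> log_len=3
Op 4: F1 acks idx 3 -> match: F0=2 F1=3; commitIndex=3
Op 5: F0 acks idx 1 -> match: F0=2 F1=3; commitIndex=3
Op 6: F1 acks idx 1 -> match: F0=2 F1=3; commitIndex=3
Op 7: F0 acks idx 3 -> match: F0=3 F1=3; commitIndex=3
Op 8: F0 acks idx 2 -> match: F0=3 F1=3; commitIndex=3
Op 9: F1 acks idx 3 -> match: F0=3 F1=3; commitIndex=3

Answer: 0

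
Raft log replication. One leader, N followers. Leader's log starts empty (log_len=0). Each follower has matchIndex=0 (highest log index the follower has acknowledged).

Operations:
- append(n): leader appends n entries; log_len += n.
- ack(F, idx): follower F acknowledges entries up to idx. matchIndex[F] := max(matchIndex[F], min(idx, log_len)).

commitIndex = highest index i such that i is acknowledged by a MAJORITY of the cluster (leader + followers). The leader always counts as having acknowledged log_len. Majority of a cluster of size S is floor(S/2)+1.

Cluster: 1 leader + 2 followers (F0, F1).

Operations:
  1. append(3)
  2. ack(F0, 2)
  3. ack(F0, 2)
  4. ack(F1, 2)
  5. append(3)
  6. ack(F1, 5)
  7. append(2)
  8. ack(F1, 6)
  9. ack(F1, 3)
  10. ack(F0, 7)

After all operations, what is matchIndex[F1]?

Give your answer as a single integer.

Op 1: append 3 -> log_len=3
Op 2: F0 acks idx 2 -> match: F0=2 F1=0; commitIndex=2
Op 3: F0 acks idx 2 -> match: F0=2 F1=0; commitIndex=2
Op 4: F1 acks idx 2 -> match: F0=2 F1=2; commitIndex=2
Op 5: append 3 -> log_len=6
Op 6: F1 acks idx 5 -> match: F0=2 F1=5; commitIndex=5
Op 7: append 2 -> log_len=8
Op 8: F1 acks idx 6 -> match: F0=2 F1=6; commitIndex=6
Op 9: F1 acks idx 3 -> match: F0=2 F1=6; commitIndex=6
Op 10: F0 acks idx 7 -> match: F0=7 F1=6; commitIndex=7

Answer: 6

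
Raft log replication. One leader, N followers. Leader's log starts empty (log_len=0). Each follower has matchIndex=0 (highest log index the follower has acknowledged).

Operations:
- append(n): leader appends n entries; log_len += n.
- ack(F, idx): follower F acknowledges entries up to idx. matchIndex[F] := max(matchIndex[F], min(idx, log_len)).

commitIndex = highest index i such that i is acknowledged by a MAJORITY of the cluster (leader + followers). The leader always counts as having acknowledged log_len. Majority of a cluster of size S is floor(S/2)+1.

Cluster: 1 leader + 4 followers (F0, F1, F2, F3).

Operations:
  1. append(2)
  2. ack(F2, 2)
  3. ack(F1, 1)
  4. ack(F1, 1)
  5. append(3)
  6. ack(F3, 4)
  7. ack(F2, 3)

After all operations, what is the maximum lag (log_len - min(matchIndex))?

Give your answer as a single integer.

Answer: 5

Derivation:
Op 1: append 2 -> log_len=2
Op 2: F2 acks idx 2 -> match: F0=0 F1=0 F2=2 F3=0; commitIndex=0
Op 3: F1 acks idx 1 -> match: F0=0 F1=1 F2=2 F3=0; commitIndex=1
Op 4: F1 acks idx 1 -> match: F0=0 F1=1 F2=2 F3=0; commitIndex=1
Op 5: append 3 -> log_len=5
Op 6: F3 acks idx 4 -> match: F0=0 F1=1 F2=2 F3=4; commitIndex=2
Op 7: F2 acks idx 3 -> match: F0=0 F1=1 F2=3 F3=4; commitIndex=3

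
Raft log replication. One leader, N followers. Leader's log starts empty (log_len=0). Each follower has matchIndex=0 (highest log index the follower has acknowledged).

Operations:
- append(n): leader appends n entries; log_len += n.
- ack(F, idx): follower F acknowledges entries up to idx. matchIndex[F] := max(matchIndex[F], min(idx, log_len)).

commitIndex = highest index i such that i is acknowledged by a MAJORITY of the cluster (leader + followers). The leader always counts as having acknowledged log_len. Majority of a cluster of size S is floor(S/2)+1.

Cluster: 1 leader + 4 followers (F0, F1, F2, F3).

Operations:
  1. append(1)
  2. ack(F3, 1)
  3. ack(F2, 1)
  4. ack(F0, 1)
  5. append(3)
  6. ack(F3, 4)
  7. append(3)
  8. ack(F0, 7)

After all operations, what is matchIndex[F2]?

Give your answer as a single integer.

Op 1: append 1 -> log_len=1
Op 2: F3 acks idx 1 -> match: F0=0 F1=0 F2=0 F3=1; commitIndex=0
Op 3: F2 acks idx 1 -> match: F0=0 F1=0 F2=1 F3=1; commitIndex=1
Op 4: F0 acks idx 1 -> match: F0=1 F1=0 F2=1 F3=1; commitIndex=1
Op 5: append 3 -> log_len=4
Op 6: F3 acks idx 4 -> match: F0=1 F1=0 F2=1 F3=4; commitIndex=1
Op 7: append 3 -> log_len=7
Op 8: F0 acks idx 7 -> match: F0=7 F1=0 F2=1 F3=4; commitIndex=4

Answer: 1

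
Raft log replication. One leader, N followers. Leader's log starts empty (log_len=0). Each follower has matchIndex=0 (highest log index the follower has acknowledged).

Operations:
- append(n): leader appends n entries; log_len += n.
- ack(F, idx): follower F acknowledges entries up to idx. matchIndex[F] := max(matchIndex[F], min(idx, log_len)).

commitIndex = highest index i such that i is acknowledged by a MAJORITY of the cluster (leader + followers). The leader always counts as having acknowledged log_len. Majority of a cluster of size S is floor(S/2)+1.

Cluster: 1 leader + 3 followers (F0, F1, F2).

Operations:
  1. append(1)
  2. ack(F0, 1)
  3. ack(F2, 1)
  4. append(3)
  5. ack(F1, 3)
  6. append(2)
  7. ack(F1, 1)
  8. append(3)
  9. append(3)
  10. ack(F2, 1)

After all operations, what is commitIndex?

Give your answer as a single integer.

Op 1: append 1 -> log_len=1
Op 2: F0 acks idx 1 -> match: F0=1 F1=0 F2=0; commitIndex=0
Op 3: F2 acks idx 1 -> match: F0=1 F1=0 F2=1; commitIndex=1
Op 4: append 3 -> log_len=4
Op 5: F1 acks idx 3 -> match: F0=1 F1=3 F2=1; commitIndex=1
Op 6: append 2 -> log_len=6
Op 7: F1 acks idx 1 -> match: F0=1 F1=3 F2=1; commitIndex=1
Op 8: append 3 -> log_len=9
Op 9: append 3 -> log_len=12
Op 10: F2 acks idx 1 -> match: F0=1 F1=3 F2=1; commitIndex=1

Answer: 1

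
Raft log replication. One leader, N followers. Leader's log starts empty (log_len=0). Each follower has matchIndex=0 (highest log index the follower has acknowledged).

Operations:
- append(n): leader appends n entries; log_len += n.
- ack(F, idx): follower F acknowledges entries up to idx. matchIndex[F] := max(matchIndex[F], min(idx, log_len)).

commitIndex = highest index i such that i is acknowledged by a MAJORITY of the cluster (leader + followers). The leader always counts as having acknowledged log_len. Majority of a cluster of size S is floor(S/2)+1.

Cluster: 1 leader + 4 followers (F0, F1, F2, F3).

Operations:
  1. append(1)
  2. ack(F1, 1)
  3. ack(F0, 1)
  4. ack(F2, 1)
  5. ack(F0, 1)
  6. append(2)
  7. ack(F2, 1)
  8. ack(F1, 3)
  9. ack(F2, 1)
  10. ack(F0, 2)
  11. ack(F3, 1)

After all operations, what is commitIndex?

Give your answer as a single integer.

Op 1: append 1 -> log_len=1
Op 2: F1 acks idx 1 -> match: F0=0 F1=1 F2=0 F3=0; commitIndex=0
Op 3: F0 acks idx 1 -> match: F0=1 F1=1 F2=0 F3=0; commitIndex=1
Op 4: F2 acks idx 1 -> match: F0=1 F1=1 F2=1 F3=0; commitIndex=1
Op 5: F0 acks idx 1 -> match: F0=1 F1=1 F2=1 F3=0; commitIndex=1
Op 6: append 2 -> log_len=3
Op 7: F2 acks idx 1 -> match: F0=1 F1=1 F2=1 F3=0; commitIndex=1
Op 8: F1 acks idx 3 -> match: F0=1 F1=3 F2=1 F3=0; commitIndex=1
Op 9: F2 acks idx 1 -> match: F0=1 F1=3 F2=1 F3=0; commitIndex=1
Op 10: F0 acks idx 2 -> match: F0=2 F1=3 F2=1 F3=0; commitIndex=2
Op 11: F3 acks idx 1 -> match: F0=2 F1=3 F2=1 F3=1; commitIndex=2

Answer: 2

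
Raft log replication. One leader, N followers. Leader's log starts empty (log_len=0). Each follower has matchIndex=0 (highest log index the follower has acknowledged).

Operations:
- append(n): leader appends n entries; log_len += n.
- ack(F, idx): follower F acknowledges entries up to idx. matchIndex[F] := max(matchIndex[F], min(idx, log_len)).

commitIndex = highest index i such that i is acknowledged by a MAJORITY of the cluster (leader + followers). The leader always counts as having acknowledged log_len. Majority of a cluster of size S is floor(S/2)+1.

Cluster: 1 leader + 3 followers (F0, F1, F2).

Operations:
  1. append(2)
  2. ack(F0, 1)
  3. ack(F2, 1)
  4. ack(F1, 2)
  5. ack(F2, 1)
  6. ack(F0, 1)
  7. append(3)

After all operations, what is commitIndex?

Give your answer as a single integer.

Op 1: append 2 -> log_len=2
Op 2: F0 acks idx 1 -> match: F0=1 F1=0 F2=0; commitIndex=0
Op 3: F2 acks idx 1 -> match: F0=1 F1=0 F2=1; commitIndex=1
Op 4: F1 acks idx 2 -> match: F0=1 F1=2 F2=1; commitIndex=1
Op 5: F2 acks idx 1 -> match: F0=1 F1=2 F2=1; commitIndex=1
Op 6: F0 acks idx 1 -> match: F0=1 F1=2 F2=1; commitIndex=1
Op 7: append 3 -> log_len=5

Answer: 1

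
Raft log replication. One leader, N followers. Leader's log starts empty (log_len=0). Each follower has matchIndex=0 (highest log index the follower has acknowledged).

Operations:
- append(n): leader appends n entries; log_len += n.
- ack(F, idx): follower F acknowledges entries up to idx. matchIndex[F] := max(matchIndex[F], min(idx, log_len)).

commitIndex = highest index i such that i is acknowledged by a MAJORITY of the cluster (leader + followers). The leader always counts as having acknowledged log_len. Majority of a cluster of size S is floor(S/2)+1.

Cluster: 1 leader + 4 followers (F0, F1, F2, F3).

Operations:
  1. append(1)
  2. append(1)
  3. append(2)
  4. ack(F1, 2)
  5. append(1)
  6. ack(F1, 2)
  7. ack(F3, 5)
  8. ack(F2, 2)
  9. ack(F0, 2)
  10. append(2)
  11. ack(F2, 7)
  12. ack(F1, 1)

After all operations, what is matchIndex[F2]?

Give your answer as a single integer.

Op 1: append 1 -> log_len=1
Op 2: append 1 -> log_len=2
Op 3: append 2 -> log_len=4
Op 4: F1 acks idx 2 -> match: F0=0 F1=2 F2=0 F3=0; commitIndex=0
Op 5: append 1 -> log_len=5
Op 6: F1 acks idx 2 -> match: F0=0 F1=2 F2=0 F3=0; commitIndex=0
Op 7: F3 acks idx 5 -> match: F0=0 F1=2 F2=0 F3=5; commitIndex=2
Op 8: F2 acks idx 2 -> match: F0=0 F1=2 F2=2 F3=5; commitIndex=2
Op 9: F0 acks idx 2 -> match: F0=2 F1=2 F2=2 F3=5; commitIndex=2
Op 10: append 2 -> log_len=7
Op 11: F2 acks idx 7 -> match: F0=2 F1=2 F2=7 F3=5; commitIndex=5
Op 12: F1 acks idx 1 -> match: F0=2 F1=2 F2=7 F3=5; commitIndex=5

Answer: 7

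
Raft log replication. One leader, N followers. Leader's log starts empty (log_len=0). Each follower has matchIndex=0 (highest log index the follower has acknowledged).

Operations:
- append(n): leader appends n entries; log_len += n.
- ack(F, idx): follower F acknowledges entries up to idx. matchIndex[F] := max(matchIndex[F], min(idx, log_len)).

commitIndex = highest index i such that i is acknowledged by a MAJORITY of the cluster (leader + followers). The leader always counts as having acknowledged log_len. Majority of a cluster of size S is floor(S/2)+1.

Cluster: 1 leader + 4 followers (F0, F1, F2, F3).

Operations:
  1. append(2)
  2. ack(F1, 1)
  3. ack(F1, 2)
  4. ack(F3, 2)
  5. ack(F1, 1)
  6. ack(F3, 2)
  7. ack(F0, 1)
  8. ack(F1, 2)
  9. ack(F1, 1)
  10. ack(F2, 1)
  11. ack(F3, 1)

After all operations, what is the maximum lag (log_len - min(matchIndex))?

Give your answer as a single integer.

Answer: 1

Derivation:
Op 1: append 2 -> log_len=2
Op 2: F1 acks idx 1 -> match: F0=0 F1=1 F2=0 F3=0; commitIndex=0
Op 3: F1 acks idx 2 -> match: F0=0 F1=2 F2=0 F3=0; commitIndex=0
Op 4: F3 acks idx 2 -> match: F0=0 F1=2 F2=0 F3=2; commitIndex=2
Op 5: F1 acks idx 1 -> match: F0=0 F1=2 F2=0 F3=2; commitIndex=2
Op 6: F3 acks idx 2 -> match: F0=0 F1=2 F2=0 F3=2; commitIndex=2
Op 7: F0 acks idx 1 -> match: F0=1 F1=2 F2=0 F3=2; commitIndex=2
Op 8: F1 acks idx 2 -> match: F0=1 F1=2 F2=0 F3=2; commitIndex=2
Op 9: F1 acks idx 1 -> match: F0=1 F1=2 F2=0 F3=2; commitIndex=2
Op 10: F2 acks idx 1 -> match: F0=1 F1=2 F2=1 F3=2; commitIndex=2
Op 11: F3 acks idx 1 -> match: F0=1 F1=2 F2=1 F3=2; commitIndex=2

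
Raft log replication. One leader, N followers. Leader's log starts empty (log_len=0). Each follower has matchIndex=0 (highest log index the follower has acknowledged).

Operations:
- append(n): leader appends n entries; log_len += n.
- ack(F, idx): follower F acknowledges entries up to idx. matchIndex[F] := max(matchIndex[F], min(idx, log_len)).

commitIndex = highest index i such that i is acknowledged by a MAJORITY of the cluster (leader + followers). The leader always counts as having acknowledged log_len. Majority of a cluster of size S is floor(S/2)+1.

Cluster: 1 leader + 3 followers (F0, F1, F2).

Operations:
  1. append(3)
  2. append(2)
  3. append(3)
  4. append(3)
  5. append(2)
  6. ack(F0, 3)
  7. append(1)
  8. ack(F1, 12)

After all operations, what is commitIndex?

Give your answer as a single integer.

Answer: 3

Derivation:
Op 1: append 3 -> log_len=3
Op 2: append 2 -> log_len=5
Op 3: append 3 -> log_len=8
Op 4: append 3 -> log_len=11
Op 5: append 2 -> log_len=13
Op 6: F0 acks idx 3 -> match: F0=3 F1=0 F2=0; commitIndex=0
Op 7: append 1 -> log_len=14
Op 8: F1 acks idx 12 -> match: F0=3 F1=12 F2=0; commitIndex=3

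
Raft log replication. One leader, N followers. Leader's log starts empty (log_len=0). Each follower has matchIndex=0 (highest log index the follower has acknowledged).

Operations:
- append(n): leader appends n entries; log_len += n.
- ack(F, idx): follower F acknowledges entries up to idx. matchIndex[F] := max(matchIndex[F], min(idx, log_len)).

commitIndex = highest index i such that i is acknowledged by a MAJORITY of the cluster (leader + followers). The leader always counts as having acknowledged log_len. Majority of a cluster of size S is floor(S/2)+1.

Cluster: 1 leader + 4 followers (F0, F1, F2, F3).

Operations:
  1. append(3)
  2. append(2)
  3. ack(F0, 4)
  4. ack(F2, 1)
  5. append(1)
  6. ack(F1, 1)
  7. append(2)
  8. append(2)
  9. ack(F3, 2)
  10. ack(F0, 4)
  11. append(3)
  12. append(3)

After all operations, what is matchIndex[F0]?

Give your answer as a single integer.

Op 1: append 3 -> log_len=3
Op 2: append 2 -> log_len=5
Op 3: F0 acks idx 4 -> match: F0=4 F1=0 F2=0 F3=0; commitIndex=0
Op 4: F2 acks idx 1 -> match: F0=4 F1=0 F2=1 F3=0; commitIndex=1
Op 5: append 1 -> log_len=6
Op 6: F1 acks idx 1 -> match: F0=4 F1=1 F2=1 F3=0; commitIndex=1
Op 7: append 2 -> log_len=8
Op 8: append 2 -> log_len=10
Op 9: F3 acks idx 2 -> match: F0=4 F1=1 F2=1 F3=2; commitIndex=2
Op 10: F0 acks idx 4 -> match: F0=4 F1=1 F2=1 F3=2; commitIndex=2
Op 11: append 3 -> log_len=13
Op 12: append 3 -> log_len=16

Answer: 4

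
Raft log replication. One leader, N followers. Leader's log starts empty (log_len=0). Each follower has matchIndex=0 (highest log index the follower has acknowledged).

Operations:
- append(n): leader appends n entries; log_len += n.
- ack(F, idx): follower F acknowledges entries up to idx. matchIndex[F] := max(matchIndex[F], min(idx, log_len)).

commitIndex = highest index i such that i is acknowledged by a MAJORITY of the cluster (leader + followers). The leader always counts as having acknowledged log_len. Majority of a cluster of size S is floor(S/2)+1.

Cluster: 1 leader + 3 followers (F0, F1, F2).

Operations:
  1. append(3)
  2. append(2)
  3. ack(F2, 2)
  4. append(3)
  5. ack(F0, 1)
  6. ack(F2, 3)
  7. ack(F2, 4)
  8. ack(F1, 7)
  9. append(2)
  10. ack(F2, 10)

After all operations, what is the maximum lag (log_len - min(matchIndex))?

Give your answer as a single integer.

Op 1: append 3 -> log_len=3
Op 2: append 2 -> log_len=5
Op 3: F2 acks idx 2 -> match: F0=0 F1=0 F2=2; commitIndex=0
Op 4: append 3 -> log_len=8
Op 5: F0 acks idx 1 -> match: F0=1 F1=0 F2=2; commitIndex=1
Op 6: F2 acks idx 3 -> match: F0=1 F1=0 F2=3; commitIndex=1
Op 7: F2 acks idx 4 -> match: F0=1 F1=0 F2=4; commitIndex=1
Op 8: F1 acks idx 7 -> match: F0=1 F1=7 F2=4; commitIndex=4
Op 9: append 2 -> log_len=10
Op 10: F2 acks idx 10 -> match: F0=1 F1=7 F2=10; commitIndex=7

Answer: 9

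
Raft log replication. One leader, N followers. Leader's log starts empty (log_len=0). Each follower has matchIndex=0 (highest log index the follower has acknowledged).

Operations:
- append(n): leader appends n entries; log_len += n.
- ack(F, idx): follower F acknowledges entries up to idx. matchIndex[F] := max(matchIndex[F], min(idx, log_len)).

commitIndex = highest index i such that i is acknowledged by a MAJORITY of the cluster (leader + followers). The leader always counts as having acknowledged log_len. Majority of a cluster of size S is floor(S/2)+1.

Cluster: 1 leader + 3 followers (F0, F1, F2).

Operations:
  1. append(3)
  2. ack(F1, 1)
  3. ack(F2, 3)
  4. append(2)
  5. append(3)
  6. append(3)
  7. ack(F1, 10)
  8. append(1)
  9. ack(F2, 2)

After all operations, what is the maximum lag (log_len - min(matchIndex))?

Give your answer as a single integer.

Answer: 12

Derivation:
Op 1: append 3 -> log_len=3
Op 2: F1 acks idx 1 -> match: F0=0 F1=1 F2=0; commitIndex=0
Op 3: F2 acks idx 3 -> match: F0=0 F1=1 F2=3; commitIndex=1
Op 4: append 2 -> log_len=5
Op 5: append 3 -> log_len=8
Op 6: append 3 -> log_len=11
Op 7: F1 acks idx 10 -> match: F0=0 F1=10 F2=3; commitIndex=3
Op 8: append 1 -> log_len=12
Op 9: F2 acks idx 2 -> match: F0=0 F1=10 F2=3; commitIndex=3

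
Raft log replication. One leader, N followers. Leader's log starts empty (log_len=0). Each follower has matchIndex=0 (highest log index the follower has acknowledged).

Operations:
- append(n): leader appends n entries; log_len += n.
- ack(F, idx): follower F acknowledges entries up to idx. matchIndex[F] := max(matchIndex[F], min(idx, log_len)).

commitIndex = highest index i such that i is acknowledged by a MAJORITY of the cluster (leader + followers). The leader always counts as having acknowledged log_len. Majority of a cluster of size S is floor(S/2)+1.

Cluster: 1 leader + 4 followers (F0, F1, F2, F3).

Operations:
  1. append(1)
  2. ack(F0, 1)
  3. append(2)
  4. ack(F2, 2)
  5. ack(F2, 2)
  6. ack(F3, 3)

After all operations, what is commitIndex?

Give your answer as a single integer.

Answer: 2

Derivation:
Op 1: append 1 -> log_len=1
Op 2: F0 acks idx 1 -> match: F0=1 F1=0 F2=0 F3=0; commitIndex=0
Op 3: append 2 -> log_len=3
Op 4: F2 acks idx 2 -> match: F0=1 F1=0 F2=2 F3=0; commitIndex=1
Op 5: F2 acks idx 2 -> match: F0=1 F1=0 F2=2 F3=0; commitIndex=1
Op 6: F3 acks idx 3 -> match: F0=1 F1=0 F2=2 F3=3; commitIndex=2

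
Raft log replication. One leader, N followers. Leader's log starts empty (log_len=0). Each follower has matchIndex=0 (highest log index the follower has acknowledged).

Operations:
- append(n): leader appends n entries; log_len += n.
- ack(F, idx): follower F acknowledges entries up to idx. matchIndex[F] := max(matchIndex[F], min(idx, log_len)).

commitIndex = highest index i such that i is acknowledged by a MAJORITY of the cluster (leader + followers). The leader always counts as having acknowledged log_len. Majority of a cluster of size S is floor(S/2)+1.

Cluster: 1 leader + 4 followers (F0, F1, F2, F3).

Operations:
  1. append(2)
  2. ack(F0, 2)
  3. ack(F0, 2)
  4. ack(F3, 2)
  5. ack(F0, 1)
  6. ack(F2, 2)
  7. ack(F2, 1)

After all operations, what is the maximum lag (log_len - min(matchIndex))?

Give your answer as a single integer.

Answer: 2

Derivation:
Op 1: append 2 -> log_len=2
Op 2: F0 acks idx 2 -> match: F0=2 F1=0 F2=0 F3=0; commitIndex=0
Op 3: F0 acks idx 2 -> match: F0=2 F1=0 F2=0 F3=0; commitIndex=0
Op 4: F3 acks idx 2 -> match: F0=2 F1=0 F2=0 F3=2; commitIndex=2
Op 5: F0 acks idx 1 -> match: F0=2 F1=0 F2=0 F3=2; commitIndex=2
Op 6: F2 acks idx 2 -> match: F0=2 F1=0 F2=2 F3=2; commitIndex=2
Op 7: F2 acks idx 1 -> match: F0=2 F1=0 F2=2 F3=2; commitIndex=2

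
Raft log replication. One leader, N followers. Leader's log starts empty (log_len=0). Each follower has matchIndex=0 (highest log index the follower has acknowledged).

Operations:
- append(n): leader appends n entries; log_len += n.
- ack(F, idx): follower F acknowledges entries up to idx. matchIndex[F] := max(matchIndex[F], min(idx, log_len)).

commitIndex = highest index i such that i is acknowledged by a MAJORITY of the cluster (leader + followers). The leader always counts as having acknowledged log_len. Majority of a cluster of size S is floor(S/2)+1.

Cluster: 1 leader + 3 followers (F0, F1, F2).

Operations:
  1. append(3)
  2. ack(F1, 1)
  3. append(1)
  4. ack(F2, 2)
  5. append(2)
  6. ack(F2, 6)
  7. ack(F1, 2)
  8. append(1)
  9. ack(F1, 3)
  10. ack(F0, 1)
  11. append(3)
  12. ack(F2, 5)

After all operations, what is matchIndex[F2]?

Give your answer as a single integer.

Answer: 6

Derivation:
Op 1: append 3 -> log_len=3
Op 2: F1 acks idx 1 -> match: F0=0 F1=1 F2=0; commitIndex=0
Op 3: append 1 -> log_len=4
Op 4: F2 acks idx 2 -> match: F0=0 F1=1 F2=2; commitIndex=1
Op 5: append 2 -> log_len=6
Op 6: F2 acks idx 6 -> match: F0=0 F1=1 F2=6; commitIndex=1
Op 7: F1 acks idx 2 -> match: F0=0 F1=2 F2=6; commitIndex=2
Op 8: append 1 -> log_len=7
Op 9: F1 acks idx 3 -> match: F0=0 F1=3 F2=6; commitIndex=3
Op 10: F0 acks idx 1 -> match: F0=1 F1=3 F2=6; commitIndex=3
Op 11: append 3 -> log_len=10
Op 12: F2 acks idx 5 -> match: F0=1 F1=3 F2=6; commitIndex=3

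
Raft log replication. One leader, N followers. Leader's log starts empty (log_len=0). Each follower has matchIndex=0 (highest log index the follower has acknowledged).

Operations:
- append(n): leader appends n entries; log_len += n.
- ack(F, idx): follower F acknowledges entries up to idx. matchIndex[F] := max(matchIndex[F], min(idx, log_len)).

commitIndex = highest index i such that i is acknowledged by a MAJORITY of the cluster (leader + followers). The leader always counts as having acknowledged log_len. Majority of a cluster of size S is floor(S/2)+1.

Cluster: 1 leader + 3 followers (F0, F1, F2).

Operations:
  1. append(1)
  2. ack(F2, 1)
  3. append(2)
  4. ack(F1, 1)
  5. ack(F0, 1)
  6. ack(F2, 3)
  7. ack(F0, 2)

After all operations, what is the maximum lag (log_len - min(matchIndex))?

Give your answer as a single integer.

Op 1: append 1 -> log_len=1
Op 2: F2 acks idx 1 -> match: F0=0 F1=0 F2=1; commitIndex=0
Op 3: append 2 -> log_len=3
Op 4: F1 acks idx 1 -> match: F0=0 F1=1 F2=1; commitIndex=1
Op 5: F0 acks idx 1 -> match: F0=1 F1=1 F2=1; commitIndex=1
Op 6: F2 acks idx 3 -> match: F0=1 F1=1 F2=3; commitIndex=1
Op 7: F0 acks idx 2 -> match: F0=2 F1=1 F2=3; commitIndex=2

Answer: 2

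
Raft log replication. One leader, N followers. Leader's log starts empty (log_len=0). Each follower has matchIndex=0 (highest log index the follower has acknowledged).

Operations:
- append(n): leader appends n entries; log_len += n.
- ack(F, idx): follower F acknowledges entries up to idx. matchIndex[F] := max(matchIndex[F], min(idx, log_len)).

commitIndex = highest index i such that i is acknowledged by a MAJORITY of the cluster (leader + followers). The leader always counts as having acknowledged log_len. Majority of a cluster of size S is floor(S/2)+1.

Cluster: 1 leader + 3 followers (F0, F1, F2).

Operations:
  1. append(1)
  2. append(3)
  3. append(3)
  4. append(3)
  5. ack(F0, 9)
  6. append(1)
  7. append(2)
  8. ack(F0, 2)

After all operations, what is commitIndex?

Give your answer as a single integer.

Op 1: append 1 -> log_len=1
Op 2: append 3 -> log_len=4
Op 3: append 3 -> log_len=7
Op 4: append 3 -> log_len=10
Op 5: F0 acks idx 9 -> match: F0=9 F1=0 F2=0; commitIndex=0
Op 6: append 1 -> log_len=11
Op 7: append 2 -> log_len=13
Op 8: F0 acks idx 2 -> match: F0=9 F1=0 F2=0; commitIndex=0

Answer: 0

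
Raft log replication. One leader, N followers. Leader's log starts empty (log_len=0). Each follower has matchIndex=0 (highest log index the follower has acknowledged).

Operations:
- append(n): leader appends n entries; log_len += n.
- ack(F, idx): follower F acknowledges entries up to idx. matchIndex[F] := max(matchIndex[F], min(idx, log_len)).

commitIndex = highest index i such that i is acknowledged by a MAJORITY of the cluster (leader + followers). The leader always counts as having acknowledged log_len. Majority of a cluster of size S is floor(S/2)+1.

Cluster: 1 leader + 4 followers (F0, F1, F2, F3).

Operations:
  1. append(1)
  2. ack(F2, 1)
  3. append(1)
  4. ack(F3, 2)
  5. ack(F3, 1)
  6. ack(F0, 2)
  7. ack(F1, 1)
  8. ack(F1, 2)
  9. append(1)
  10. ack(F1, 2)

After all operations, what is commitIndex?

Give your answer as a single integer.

Answer: 2

Derivation:
Op 1: append 1 -> log_len=1
Op 2: F2 acks idx 1 -> match: F0=0 F1=0 F2=1 F3=0; commitIndex=0
Op 3: append 1 -> log_len=2
Op 4: F3 acks idx 2 -> match: F0=0 F1=0 F2=1 F3=2; commitIndex=1
Op 5: F3 acks idx 1 -> match: F0=0 F1=0 F2=1 F3=2; commitIndex=1
Op 6: F0 acks idx 2 -> match: F0=2 F1=0 F2=1 F3=2; commitIndex=2
Op 7: F1 acks idx 1 -> match: F0=2 F1=1 F2=1 F3=2; commitIndex=2
Op 8: F1 acks idx 2 -> match: F0=2 F1=2 F2=1 F3=2; commitIndex=2
Op 9: append 1 -> log_len=3
Op 10: F1 acks idx 2 -> match: F0=2 F1=2 F2=1 F3=2; commitIndex=2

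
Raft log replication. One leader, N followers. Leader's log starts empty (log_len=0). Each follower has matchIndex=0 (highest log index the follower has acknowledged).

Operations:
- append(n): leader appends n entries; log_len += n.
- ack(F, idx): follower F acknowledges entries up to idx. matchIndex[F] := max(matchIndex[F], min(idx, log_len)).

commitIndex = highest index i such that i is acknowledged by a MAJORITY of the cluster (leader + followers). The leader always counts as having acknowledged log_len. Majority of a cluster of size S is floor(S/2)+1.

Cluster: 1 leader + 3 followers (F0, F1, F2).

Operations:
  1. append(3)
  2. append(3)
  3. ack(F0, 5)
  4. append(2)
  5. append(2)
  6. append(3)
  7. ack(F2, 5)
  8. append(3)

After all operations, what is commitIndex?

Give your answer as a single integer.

Op 1: append 3 -> log_len=3
Op 2: append 3 -> log_len=6
Op 3: F0 acks idx 5 -> match: F0=5 F1=0 F2=0; commitIndex=0
Op 4: append 2 -> log_len=8
Op 5: append 2 -> log_len=10
Op 6: append 3 -> log_len=13
Op 7: F2 acks idx 5 -> match: F0=5 F1=0 F2=5; commitIndex=5
Op 8: append 3 -> log_len=16

Answer: 5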